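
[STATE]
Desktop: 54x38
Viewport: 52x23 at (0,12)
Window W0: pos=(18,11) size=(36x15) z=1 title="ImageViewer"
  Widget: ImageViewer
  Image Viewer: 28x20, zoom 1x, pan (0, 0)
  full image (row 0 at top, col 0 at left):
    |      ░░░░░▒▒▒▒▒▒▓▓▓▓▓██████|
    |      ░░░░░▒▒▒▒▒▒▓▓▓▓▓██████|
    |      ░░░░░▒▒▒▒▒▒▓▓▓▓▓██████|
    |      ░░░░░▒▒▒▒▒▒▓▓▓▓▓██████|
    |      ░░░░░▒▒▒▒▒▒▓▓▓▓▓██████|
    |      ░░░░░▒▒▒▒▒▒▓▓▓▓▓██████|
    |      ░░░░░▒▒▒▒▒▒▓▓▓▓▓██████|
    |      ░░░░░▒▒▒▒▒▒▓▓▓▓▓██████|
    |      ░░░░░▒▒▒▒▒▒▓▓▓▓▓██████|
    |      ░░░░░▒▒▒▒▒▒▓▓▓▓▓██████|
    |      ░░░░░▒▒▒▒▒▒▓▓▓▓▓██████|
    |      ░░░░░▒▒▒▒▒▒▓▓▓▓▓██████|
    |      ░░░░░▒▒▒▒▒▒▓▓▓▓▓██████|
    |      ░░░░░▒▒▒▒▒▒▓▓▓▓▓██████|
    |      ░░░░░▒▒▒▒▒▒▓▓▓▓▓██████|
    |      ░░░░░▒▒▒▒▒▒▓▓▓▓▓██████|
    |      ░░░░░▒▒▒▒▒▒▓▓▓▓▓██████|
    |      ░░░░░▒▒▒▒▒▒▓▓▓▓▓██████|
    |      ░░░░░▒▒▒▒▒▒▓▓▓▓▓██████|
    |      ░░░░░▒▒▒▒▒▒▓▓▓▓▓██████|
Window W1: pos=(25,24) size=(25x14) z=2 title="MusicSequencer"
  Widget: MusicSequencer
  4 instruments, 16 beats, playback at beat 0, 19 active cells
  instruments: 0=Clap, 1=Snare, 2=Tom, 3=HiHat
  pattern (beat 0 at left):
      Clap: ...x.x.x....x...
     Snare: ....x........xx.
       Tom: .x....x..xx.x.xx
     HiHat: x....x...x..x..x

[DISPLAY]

                  ┃ ImageViewer                     
                  ┠─────────────────────────────────
                  ┃      ░░░░░▒▒▒▒▒▒▓▓▓▓▓██████     
                  ┃      ░░░░░▒▒▒▒▒▒▓▓▓▓▓██████     
                  ┃      ░░░░░▒▒▒▒▒▒▓▓▓▓▓██████     
                  ┃      ░░░░░▒▒▒▒▒▒▓▓▓▓▓██████     
                  ┃      ░░░░░▒▒▒▒▒▒▓▓▓▓▓██████     
                  ┃      ░░░░░▒▒▒▒▒▒▓▓▓▓▓██████     
                  ┃      ░░░░░▒▒▒▒▒▒▓▓▓▓▓██████     
                  ┃      ░░░░░▒▒▒▒▒▒▓▓▓▓▓██████     
                  ┃      ░░░░░▒▒▒▒▒▒▓▓▓▓▓██████     
                  ┃      ░░░░░▒▒▒▒▒▒▓▓▓▓▓██████     
                  ┃      ┏━━━━━━━━━━━━━━━━━━━━━━━┓  
                  ┗━━━━━━┃ MusicSequencer        ┃━━
                         ┠───────────────────────┨  
                         ┃      ▼123456789012345 ┃  
                         ┃  Clap···█·█·█····█··· ┃  
                         ┃ Snare····█········██· ┃  
                         ┃   Tom·█····█··██·█·██ ┃  
                         ┃ HiHat█····█···█··█··█ ┃  
                         ┃                       ┃  
                         ┃                       ┃  
                         ┃                       ┃  


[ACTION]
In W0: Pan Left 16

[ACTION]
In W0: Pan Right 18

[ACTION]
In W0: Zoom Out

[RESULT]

                  ┃ ImageViewer                     
                  ┠─────────────────────────────────
                  ┃▓▓▓▓██████                       
                  ┃▓▓▓▓██████                       
                  ┃▓▓▓▓██████                       
                  ┃▓▓▓▓██████                       
                  ┃▓▓▓▓██████                       
                  ┃▓▓▓▓██████                       
                  ┃▓▓▓▓██████                       
                  ┃▓▓▓▓██████                       
                  ┃▓▓▓▓██████                       
                  ┃▓▓▓▓██████                       
                  ┃▓▓▓▓██┏━━━━━━━━━━━━━━━━━━━━━━━┓  
                  ┗━━━━━━┃ MusicSequencer        ┃━━
                         ┠───────────────────────┨  
                         ┃      ▼123456789012345 ┃  
                         ┃  Clap···█·█·█····█··· ┃  
                         ┃ Snare····█········██· ┃  
                         ┃   Tom·█····█··██·█·██ ┃  
                         ┃ HiHat█····█···█··█··█ ┃  
                         ┃                       ┃  
                         ┃                       ┃  
                         ┃                       ┃  


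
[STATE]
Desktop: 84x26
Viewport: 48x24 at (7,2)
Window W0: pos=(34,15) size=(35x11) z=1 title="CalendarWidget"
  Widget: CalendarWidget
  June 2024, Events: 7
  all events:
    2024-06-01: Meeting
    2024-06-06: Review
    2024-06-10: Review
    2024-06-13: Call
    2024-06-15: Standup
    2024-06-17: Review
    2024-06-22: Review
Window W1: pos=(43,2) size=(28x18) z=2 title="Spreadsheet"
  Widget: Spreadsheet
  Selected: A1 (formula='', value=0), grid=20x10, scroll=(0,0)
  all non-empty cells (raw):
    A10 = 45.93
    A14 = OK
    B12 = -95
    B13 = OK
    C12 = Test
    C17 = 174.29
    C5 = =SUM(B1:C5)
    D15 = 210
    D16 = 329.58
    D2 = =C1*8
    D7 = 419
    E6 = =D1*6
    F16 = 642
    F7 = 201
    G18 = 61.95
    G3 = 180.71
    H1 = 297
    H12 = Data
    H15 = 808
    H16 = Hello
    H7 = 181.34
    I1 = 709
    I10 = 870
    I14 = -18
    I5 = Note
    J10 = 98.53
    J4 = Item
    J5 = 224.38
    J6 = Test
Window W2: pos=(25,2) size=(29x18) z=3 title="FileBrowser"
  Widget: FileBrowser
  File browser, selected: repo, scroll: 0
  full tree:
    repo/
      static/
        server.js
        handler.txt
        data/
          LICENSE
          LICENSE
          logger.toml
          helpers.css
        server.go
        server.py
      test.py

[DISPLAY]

                  ┏━━━━━━━━━━━━━━━━━━━━━━━━━━━┓━
                  ┃ FileBrowser               ┃e
                  ┠───────────────────────────┨─
                  ┃> [-] repo/                ┃ 
                  ┃    [+] static/            ┃ 
                  ┃    test.py                ┃-
                  ┃                           ┃0
                  ┃                           ┃ 
                  ┃                           ┃ 
                  ┃                           ┃ 
                  ┃                           ┃ 
                  ┃                           ┃ 
                  ┃                           ┃ 
                  ┃                           ┃ 
                  ┃                           ┃ 
                  ┃                           ┃9
                  ┃                           ┃ 
                  ┗━━━━━━━━━━━━━━━━━━━━━━━━━━━┛━
                           ┃                1*  
                           ┃ 3  4  5  6*  7  8  
                           ┃10* 11 12 13* 14 15*
                           ┃17* 18 19 20 21 22* 
                           ┃24 25 26 27 28 29 30
                           ┗━━━━━━━━━━━━━━━━━━━━


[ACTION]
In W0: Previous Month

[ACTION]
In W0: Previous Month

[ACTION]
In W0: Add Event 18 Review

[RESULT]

                  ┏━━━━━━━━━━━━━━━━━━━━━━━━━━━┓━
                  ┃ FileBrowser               ┃e
                  ┠───────────────────────────┨─
                  ┃> [-] repo/                ┃ 
                  ┃    [+] static/            ┃ 
                  ┃    test.py                ┃-
                  ┃                           ┃0
                  ┃                           ┃ 
                  ┃                           ┃ 
                  ┃                           ┃ 
                  ┃                           ┃ 
                  ┃                           ┃ 
                  ┃                           ┃ 
                  ┃                           ┃ 
                  ┃                           ┃ 
                  ┃                           ┃9
                  ┃                           ┃ 
                  ┗━━━━━━━━━━━━━━━━━━━━━━━━━━━┛━
                           ┃ 1  2  3  4  5  6  7
                           ┃ 8  9 10 11 12 13 14
                           ┃15 16 17 18* 19 20 2
                           ┃22 23 24 25 26 27 28
                           ┃29 30               
                           ┗━━━━━━━━━━━━━━━━━━━━


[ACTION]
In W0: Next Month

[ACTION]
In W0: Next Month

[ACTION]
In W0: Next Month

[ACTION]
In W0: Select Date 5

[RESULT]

                  ┏━━━━━━━━━━━━━━━━━━━━━━━━━━━┓━
                  ┃ FileBrowser               ┃e
                  ┠───────────────────────────┨─
                  ┃> [-] repo/                ┃ 
                  ┃    [+] static/            ┃ 
                  ┃    test.py                ┃-
                  ┃                           ┃0
                  ┃                           ┃ 
                  ┃                           ┃ 
                  ┃                           ┃ 
                  ┃                           ┃ 
                  ┃                           ┃ 
                  ┃                           ┃ 
                  ┃                           ┃ 
                  ┃                           ┃ 
                  ┃                           ┃9
                  ┃                           ┃ 
                  ┗━━━━━━━━━━━━━━━━━━━━━━━━━━━┛━
                           ┃ 1  2  3  4 [ 5]  6 
                           ┃ 8  9 10 11 12 13 14
                           ┃15 16 17 18 19 20 21
                           ┃22 23 24 25 26 27 28
                           ┃29 30 31            
                           ┗━━━━━━━━━━━━━━━━━━━━


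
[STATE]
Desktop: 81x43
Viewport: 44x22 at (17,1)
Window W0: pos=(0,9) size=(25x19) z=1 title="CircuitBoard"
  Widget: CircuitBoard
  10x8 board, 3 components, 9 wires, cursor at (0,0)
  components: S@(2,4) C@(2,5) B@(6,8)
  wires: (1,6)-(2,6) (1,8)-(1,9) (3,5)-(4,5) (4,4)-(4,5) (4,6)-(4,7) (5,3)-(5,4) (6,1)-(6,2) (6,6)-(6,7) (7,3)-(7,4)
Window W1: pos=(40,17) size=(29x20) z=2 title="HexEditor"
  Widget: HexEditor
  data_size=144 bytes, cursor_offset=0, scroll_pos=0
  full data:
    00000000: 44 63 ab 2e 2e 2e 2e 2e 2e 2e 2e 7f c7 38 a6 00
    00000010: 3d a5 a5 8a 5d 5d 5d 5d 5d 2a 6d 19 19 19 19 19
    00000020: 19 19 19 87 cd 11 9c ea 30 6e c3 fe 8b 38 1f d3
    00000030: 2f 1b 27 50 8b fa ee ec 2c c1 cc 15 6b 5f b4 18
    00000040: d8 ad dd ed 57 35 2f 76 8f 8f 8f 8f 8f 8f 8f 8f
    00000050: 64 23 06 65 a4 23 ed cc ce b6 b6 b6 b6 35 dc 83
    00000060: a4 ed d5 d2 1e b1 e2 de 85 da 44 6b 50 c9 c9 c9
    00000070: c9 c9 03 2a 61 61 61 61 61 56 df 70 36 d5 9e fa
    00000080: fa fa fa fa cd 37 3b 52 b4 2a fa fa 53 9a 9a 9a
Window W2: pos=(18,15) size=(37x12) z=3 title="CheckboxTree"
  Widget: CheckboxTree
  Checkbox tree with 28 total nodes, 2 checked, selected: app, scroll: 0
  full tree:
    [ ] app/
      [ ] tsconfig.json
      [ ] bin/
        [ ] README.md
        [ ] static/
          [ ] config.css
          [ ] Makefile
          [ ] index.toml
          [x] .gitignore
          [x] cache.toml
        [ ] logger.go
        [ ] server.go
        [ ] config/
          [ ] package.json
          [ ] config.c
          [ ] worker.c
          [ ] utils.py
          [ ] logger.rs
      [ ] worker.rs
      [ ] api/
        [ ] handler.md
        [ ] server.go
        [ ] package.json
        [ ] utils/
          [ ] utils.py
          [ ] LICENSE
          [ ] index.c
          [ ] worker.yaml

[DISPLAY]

                                            
                                            
                                            
                                            
                                            
                                            
                                            
                                            
━━━━━━━┓                                    
       ┃                                    
───────┨                                    
 7 8 9 ┃                                    
       ┃                                    
       ┃                                    
 ┏━━━━━━━━━━━━━━━━━━━━━━━━━━━━━━━━━━━┓      
 ┃ CheckboxTree                      ┃      
 ┠───────────────────────────────────┨━━━━━━
 ┃>[-] app/                          ┃      
 ┃   [ ] tsconfig.json               ┃──────
 ┃   [-] bin/                        ┃3 ab 2
 ┃     [ ] README.md                 ┃5 a5 8
 ┃     [-] static/                   ┃9 19 8


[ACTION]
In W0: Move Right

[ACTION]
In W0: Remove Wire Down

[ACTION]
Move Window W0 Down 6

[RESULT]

                                            
                                            
                                            
                                            
                                            
                                            
                                            
                                            
                                            
                                            
                                            
                                            
                                            
                                            
━┏━━━━━━━━━━━━━━━━━━━━━━━━━━━━━━━━━━━┓      
 ┃ CheckboxTree                      ┃      
─┠───────────────────────────────────┨━━━━━━
 ┃>[-] app/                          ┃      
 ┃   [ ] tsconfig.json               ┃──────
 ┃   [-] bin/                        ┃3 ab 2
 ┃     [ ] README.md                 ┃5 a5 8
 ┃     [-] static/                   ┃9 19 8


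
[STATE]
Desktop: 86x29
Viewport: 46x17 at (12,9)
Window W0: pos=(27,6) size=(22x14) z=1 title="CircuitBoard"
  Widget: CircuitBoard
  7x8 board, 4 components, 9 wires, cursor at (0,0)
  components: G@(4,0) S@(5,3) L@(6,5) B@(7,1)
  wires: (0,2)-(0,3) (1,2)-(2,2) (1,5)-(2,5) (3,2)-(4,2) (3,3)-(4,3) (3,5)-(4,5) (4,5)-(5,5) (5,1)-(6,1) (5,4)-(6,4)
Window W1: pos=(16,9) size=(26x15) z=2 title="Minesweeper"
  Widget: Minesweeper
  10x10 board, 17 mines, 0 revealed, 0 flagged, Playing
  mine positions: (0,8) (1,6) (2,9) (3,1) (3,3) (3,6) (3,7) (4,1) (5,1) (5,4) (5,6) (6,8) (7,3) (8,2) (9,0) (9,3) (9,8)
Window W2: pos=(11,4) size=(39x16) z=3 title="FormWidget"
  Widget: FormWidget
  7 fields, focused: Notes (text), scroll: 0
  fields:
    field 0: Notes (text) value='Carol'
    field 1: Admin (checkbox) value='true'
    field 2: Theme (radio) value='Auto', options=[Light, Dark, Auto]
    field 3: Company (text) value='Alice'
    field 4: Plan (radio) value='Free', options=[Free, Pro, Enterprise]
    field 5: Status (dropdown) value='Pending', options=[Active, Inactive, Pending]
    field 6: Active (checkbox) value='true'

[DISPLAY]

  Theme:      ( ) Light  ( ) Dark  (●┃        
  Company:    [Alice                ]┃        
  Plan:       (●) Free  ( ) Pro  ( ) ┃        
  Status:     [Pending             ▼]┃        
  Active:     [x]                    ┃        
                                     ┃        
                                     ┃        
                                     ┃        
                                     ┃        
                                     ┃        
━━━━━━━━━━━━━━━━━━━━━━━━━━━━━━━━━━━━━┛        
    ┃■■■■■■■■■■              ┃                
    ┃■■■■■■■■■■              ┃                
    ┃                        ┃                
    ┗━━━━━━━━━━━━━━━━━━━━━━━━┛                
                                              
                                              


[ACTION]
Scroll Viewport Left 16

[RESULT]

           ┃  Theme:      ( ) Light  ( ) Dark 
           ┃  Company:    [Alice              
           ┃  Plan:       (●) Free  ( ) Pro  (
           ┃  Status:     [Pending            
           ┃  Active:     [x]                 
           ┃                                  
           ┃                                  
           ┃                                  
           ┃                                  
           ┃                                  
           ┗━━━━━━━━━━━━━━━━━━━━━━━━━━━━━━━━━━
                ┃■■■■■■■■■■              ┃    
                ┃■■■■■■■■■■              ┃    
                ┃                        ┃    
                ┗━━━━━━━━━━━━━━━━━━━━━━━━┛    
                                              
                                              


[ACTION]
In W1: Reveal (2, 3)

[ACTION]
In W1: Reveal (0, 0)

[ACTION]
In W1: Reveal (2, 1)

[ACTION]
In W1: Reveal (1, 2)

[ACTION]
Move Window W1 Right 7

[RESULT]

           ┃  Theme:      ( ) Light  ( ) Dark 
           ┃  Company:    [Alice              
           ┃  Plan:       (●) Free  ( ) Pro  (
           ┃  Status:     [Pending            
           ┃  Active:     [x]                 
           ┃                                  
           ┃                                  
           ┃                                  
           ┃                                  
           ┃                                  
           ┗━━━━━━━━━━━━━━━━━━━━━━━━━━━━━━━━━━
                       ┃■■■■■■■■■■            
                       ┃■■■■■■■■■■            
                       ┃                      
                       ┗━━━━━━━━━━━━━━━━━━━━━━
                                              
                                              


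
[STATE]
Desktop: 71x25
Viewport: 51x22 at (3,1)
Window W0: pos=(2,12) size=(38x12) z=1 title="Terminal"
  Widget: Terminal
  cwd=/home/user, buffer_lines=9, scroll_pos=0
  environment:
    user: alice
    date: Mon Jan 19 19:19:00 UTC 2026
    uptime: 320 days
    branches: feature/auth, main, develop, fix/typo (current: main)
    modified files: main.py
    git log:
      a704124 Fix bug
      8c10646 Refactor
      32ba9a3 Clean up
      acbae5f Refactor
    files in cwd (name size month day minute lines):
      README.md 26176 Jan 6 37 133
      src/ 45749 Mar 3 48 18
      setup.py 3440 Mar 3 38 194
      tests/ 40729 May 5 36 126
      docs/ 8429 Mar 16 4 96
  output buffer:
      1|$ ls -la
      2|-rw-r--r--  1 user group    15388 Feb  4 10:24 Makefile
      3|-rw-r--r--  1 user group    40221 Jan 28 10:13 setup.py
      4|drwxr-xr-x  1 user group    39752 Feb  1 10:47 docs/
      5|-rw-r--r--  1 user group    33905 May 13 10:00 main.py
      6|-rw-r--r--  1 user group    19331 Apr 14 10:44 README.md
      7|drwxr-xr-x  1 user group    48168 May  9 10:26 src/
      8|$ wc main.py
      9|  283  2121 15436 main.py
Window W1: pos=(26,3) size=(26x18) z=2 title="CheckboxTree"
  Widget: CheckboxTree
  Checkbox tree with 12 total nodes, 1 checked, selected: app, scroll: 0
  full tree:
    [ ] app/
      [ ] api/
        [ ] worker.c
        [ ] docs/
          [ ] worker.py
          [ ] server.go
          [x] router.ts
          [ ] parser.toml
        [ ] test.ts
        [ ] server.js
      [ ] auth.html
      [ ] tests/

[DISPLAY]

                                                   
                                                   
                       ┏━━━━━━━━━━━━━━━━━━━━━━━━┓  
                       ┃ CheckboxTree           ┃  
                       ┠────────────────────────┨  
                       ┃>[-] app/               ┃  
                       ┃   [-] api/             ┃  
                       ┃     [ ] worker.c       ┃  
                       ┃     [-] docs/          ┃  
                       ┃       [ ] worker.py    ┃  
                       ┃       [ ] server.go    ┃  
━━━━━━━━━━━━━━━━━━━━━━━┃       [x] router.ts    ┃  
 Terminal              ┃       [ ] parser.toml  ┃  
───────────────────────┃     [ ] test.ts        ┃  
$ ls -la               ┃     [ ] server.js      ┃  
-rw-r--r--  1 user grou┃   [ ] auth.html        ┃  
-rw-r--r--  1 user grou┃   [ ] tests/           ┃  
drwxr-xr-x  1 user grou┃                        ┃  
-rw-r--r--  1 user grou┃                        ┃  
-rw-r--r--  1 user grou┗━━━━━━━━━━━━━━━━━━━━━━━━┛  
drwxr-xr-x  1 user group    48168 Ma┃              
$ wc main.py                        ┃              


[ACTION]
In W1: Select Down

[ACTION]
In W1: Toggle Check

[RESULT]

                                                   
                                                   
                       ┏━━━━━━━━━━━━━━━━━━━━━━━━┓  
                       ┃ CheckboxTree           ┃  
                       ┠────────────────────────┨  
                       ┃ [-] app/               ┃  
                       ┃>  [x] api/             ┃  
                       ┃     [x] worker.c       ┃  
                       ┃     [x] docs/          ┃  
                       ┃       [x] worker.py    ┃  
                       ┃       [x] server.go    ┃  
━━━━━━━━━━━━━━━━━━━━━━━┃       [x] router.ts    ┃  
 Terminal              ┃       [x] parser.toml  ┃  
───────────────────────┃     [x] test.ts        ┃  
$ ls -la               ┃     [x] server.js      ┃  
-rw-r--r--  1 user grou┃   [ ] auth.html        ┃  
-rw-r--r--  1 user grou┃   [ ] tests/           ┃  
drwxr-xr-x  1 user grou┃                        ┃  
-rw-r--r--  1 user grou┃                        ┃  
-rw-r--r--  1 user grou┗━━━━━━━━━━━━━━━━━━━━━━━━┛  
drwxr-xr-x  1 user group    48168 Ma┃              
$ wc main.py                        ┃              


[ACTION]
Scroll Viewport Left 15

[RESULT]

                                                   
                                                   
                          ┏━━━━━━━━━━━━━━━━━━━━━━━━
                          ┃ CheckboxTree           
                          ┠────────────────────────
                          ┃ [-] app/               
                          ┃>  [x] api/             
                          ┃     [x] worker.c       
                          ┃     [x] docs/          
                          ┃       [x] worker.py    
                          ┃       [x] server.go    
  ┏━━━━━━━━━━━━━━━━━━━━━━━┃       [x] router.ts    
  ┃ Terminal              ┃       [x] parser.toml  
  ┠───────────────────────┃     [x] test.ts        
  ┃$ ls -la               ┃     [x] server.js      
  ┃-rw-r--r--  1 user grou┃   [ ] auth.html        
  ┃-rw-r--r--  1 user grou┃   [ ] tests/           
  ┃drwxr-xr-x  1 user grou┃                        
  ┃-rw-r--r--  1 user grou┃                        
  ┃-rw-r--r--  1 user grou┗━━━━━━━━━━━━━━━━━━━━━━━━
  ┃drwxr-xr-x  1 user group    48168 Ma┃           
  ┃$ wc main.py                        ┃           


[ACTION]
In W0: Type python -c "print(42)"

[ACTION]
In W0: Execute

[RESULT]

                                                   
                                                   
                          ┏━━━━━━━━━━━━━━━━━━━━━━━━
                          ┃ CheckboxTree           
                          ┠────────────────────────
                          ┃ [-] app/               
                          ┃>  [x] api/             
                          ┃     [x] worker.c       
                          ┃     [x] docs/          
                          ┃       [x] worker.py    
                          ┃       [x] server.go    
  ┏━━━━━━━━━━━━━━━━━━━━━━━┃       [x] router.ts    
  ┃ Terminal              ┃       [x] parser.toml  
  ┠───────────────────────┃     [x] test.ts        
  ┃-rw-r--r--  1 user grou┃     [x] server.js      
  ┃-rw-r--r--  1 user grou┃   [ ] auth.html        
  ┃drwxr-xr-x  1 user grou┃   [ ] tests/           
  ┃$ wc main.py           ┃                        
  ┃  283  2121 15436 main.┃                        
  ┃$ python -c "print(42)"┗━━━━━━━━━━━━━━━━━━━━━━━━
  ┃42                                  ┃           
  ┃$ █                                 ┃           


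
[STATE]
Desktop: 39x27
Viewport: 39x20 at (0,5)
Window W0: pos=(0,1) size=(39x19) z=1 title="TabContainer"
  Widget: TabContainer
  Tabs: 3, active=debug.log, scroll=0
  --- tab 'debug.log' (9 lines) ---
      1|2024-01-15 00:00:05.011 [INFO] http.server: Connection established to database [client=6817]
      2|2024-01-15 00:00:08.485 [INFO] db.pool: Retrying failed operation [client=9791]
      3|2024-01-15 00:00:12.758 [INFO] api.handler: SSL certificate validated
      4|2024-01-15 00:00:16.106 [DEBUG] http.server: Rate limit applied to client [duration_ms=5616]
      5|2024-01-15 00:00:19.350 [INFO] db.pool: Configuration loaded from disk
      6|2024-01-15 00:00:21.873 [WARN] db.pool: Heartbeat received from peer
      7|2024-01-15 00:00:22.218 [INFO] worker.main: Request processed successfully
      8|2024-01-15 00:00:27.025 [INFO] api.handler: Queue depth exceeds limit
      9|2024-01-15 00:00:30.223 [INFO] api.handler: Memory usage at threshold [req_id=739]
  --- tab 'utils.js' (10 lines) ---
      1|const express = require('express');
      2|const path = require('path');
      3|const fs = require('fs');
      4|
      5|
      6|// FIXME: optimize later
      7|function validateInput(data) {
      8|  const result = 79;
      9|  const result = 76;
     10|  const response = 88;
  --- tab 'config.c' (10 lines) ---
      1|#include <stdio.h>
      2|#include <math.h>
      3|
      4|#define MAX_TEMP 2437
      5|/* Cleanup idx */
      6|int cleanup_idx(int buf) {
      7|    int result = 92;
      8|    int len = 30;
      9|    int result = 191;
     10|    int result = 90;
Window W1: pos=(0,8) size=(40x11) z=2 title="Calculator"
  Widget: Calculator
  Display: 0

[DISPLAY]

┃─────────────────────────────────────┃
┃2024-01-15 00:00:05.011 [INFO] http.s┃
┃2024-01-15 00:00:08.485 [INFO] db.poo┃
┏━━━━━━━━━━━━━━━━━━━━━━━━━━━━━━━━━━━━━━
┃ Calculator                           
┠──────────────────────────────────────
┃                                     0
┃┌───┬───┬───┬───┐                     
┃│ 7 │ 8 │ 9 │ ÷ │                     
┃├───┼───┼───┼───┤                     
┃│ 4 │ 5 │ 6 │ × │                     
┃├───┼───┼───┼───┤                     
┃│ 1 │ 2 │ 3 │ - │                     
┗━━━━━━━━━━━━━━━━━━━━━━━━━━━━━━━━━━━━━━
┗━━━━━━━━━━━━━━━━━━━━━━━━━━━━━━━━━━━━━┛
                                       
                                       
                                       
                                       
                                       


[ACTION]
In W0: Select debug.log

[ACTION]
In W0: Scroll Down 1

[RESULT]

┃─────────────────────────────────────┃
┃2024-01-15 00:00:08.485 [INFO] db.poo┃
┃2024-01-15 00:00:12.758 [INFO] api.ha┃
┏━━━━━━━━━━━━━━━━━━━━━━━━━━━━━━━━━━━━━━
┃ Calculator                           
┠──────────────────────────────────────
┃                                     0
┃┌───┬───┬───┬───┐                     
┃│ 7 │ 8 │ 9 │ ÷ │                     
┃├───┼───┼───┼───┤                     
┃│ 4 │ 5 │ 6 │ × │                     
┃├───┼───┼───┼───┤                     
┃│ 1 │ 2 │ 3 │ - │                     
┗━━━━━━━━━━━━━━━━━━━━━━━━━━━━━━━━━━━━━━
┗━━━━━━━━━━━━━━━━━━━━━━━━━━━━━━━━━━━━━┛
                                       
                                       
                                       
                                       
                                       


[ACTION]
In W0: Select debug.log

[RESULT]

┃─────────────────────────────────────┃
┃2024-01-15 00:00:05.011 [INFO] http.s┃
┃2024-01-15 00:00:08.485 [INFO] db.poo┃
┏━━━━━━━━━━━━━━━━━━━━━━━━━━━━━━━━━━━━━━
┃ Calculator                           
┠──────────────────────────────────────
┃                                     0
┃┌───┬───┬───┬───┐                     
┃│ 7 │ 8 │ 9 │ ÷ │                     
┃├───┼───┼───┼───┤                     
┃│ 4 │ 5 │ 6 │ × │                     
┃├───┼───┼───┼───┤                     
┃│ 1 │ 2 │ 3 │ - │                     
┗━━━━━━━━━━━━━━━━━━━━━━━━━━━━━━━━━━━━━━
┗━━━━━━━━━━━━━━━━━━━━━━━━━━━━━━━━━━━━━┛
                                       
                                       
                                       
                                       
                                       


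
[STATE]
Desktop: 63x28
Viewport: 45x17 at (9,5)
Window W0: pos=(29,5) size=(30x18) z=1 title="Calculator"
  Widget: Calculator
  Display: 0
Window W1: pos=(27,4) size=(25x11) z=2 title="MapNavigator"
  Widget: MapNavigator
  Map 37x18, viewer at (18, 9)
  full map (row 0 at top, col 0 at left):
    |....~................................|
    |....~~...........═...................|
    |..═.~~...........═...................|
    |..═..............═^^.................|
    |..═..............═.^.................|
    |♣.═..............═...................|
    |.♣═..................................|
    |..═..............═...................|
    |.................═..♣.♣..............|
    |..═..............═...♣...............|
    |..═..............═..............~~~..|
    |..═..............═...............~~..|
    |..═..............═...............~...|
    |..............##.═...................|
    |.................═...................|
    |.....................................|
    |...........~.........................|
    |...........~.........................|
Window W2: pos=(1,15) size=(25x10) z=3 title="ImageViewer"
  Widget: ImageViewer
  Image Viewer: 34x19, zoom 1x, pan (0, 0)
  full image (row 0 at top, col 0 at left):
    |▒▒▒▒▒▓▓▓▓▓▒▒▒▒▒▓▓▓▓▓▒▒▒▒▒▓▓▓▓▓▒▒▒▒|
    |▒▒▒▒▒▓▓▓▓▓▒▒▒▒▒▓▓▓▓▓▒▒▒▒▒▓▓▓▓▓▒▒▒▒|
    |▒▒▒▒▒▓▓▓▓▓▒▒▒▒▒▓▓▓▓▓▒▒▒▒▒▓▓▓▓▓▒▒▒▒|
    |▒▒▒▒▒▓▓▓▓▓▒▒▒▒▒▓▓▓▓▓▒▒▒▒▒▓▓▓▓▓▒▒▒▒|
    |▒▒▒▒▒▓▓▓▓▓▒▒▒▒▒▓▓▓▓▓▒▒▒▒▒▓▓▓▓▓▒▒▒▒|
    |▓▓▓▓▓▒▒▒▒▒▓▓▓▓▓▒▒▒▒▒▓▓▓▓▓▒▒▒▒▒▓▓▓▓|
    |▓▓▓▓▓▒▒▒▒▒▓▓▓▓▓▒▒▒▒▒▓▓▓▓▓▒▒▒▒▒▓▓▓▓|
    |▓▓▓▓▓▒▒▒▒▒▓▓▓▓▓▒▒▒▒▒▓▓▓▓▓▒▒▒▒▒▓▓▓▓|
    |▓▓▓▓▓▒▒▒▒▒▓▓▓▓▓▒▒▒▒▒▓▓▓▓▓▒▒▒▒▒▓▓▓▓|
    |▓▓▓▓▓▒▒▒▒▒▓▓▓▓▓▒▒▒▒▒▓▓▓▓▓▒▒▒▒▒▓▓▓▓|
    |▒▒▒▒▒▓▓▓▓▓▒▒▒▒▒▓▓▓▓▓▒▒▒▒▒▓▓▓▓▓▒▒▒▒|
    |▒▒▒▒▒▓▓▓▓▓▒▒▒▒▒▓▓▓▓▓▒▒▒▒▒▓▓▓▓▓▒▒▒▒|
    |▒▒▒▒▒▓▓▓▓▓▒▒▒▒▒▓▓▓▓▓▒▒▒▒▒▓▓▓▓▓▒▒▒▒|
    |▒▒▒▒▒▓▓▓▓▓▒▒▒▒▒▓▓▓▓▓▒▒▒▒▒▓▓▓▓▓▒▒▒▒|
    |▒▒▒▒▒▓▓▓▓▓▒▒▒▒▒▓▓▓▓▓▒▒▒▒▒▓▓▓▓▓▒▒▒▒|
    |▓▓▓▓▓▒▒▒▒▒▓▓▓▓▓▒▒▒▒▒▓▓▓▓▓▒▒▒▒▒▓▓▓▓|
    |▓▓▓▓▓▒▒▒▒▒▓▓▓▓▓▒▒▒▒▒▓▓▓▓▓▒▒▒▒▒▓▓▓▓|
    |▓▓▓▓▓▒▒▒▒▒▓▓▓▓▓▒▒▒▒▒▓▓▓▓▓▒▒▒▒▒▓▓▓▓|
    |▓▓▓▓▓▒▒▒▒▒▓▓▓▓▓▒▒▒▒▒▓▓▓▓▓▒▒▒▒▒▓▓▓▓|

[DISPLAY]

                  ┃ MapNavigator          ┃━━
                  ┠───────────────────────┨  
                  ┃.......................┃──
                  ┃..........═............┃  
                  ┃..........═..♣.♣.......┃  
                  ┃..........═@..♣........┃  
                  ┃..........═............┃  
                  ┃..........═............┃  
                  ┃..........═............┃  
                  ┗━━━━━━━━━━━━━━━━━━━━━━━┛  
━━━━━━━━━━━━━━━━┓   ┃├───┼───┼───┼───┤       
iewer           ┃   ┃│ 0 │ . │ = │ + │       
────────────────┨   ┃├───┼───┼───┼───┤       
▓▓▓▒▒▒▒▒▓▓▓▓▓▒▒▒┃   ┃│ C │ MC│ MR│ M+│       
▓▓▓▒▒▒▒▒▓▓▓▓▓▒▒▒┃   ┃└───┴───┴───┴───┘       
▓▓▓▒▒▒▒▒▓▓▓▓▓▒▒▒┃   ┃                        
▓▓▓▒▒▒▒▒▓▓▓▓▓▒▒▒┃   ┃                        


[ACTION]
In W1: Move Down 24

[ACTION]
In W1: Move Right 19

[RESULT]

                  ┃ MapNavigator          ┃━━
                  ┠───────────────────────┨  
                  ┃............           ┃──
                  ┃............           ┃  
                  ┃............           ┃  
                  ┃...........@           ┃  
                  ┃                       ┃  
                  ┃                       ┃  
                  ┃                       ┃  
                  ┗━━━━━━━━━━━━━━━━━━━━━━━┛  
━━━━━━━━━━━━━━━━┓   ┃├───┼───┼───┼───┤       
iewer           ┃   ┃│ 0 │ . │ = │ + │       
────────────────┨   ┃├───┼───┼───┼───┤       
▓▓▓▒▒▒▒▒▓▓▓▓▓▒▒▒┃   ┃│ C │ MC│ MR│ M+│       
▓▓▓▒▒▒▒▒▓▓▓▓▓▒▒▒┃   ┃└───┴───┴───┴───┘       
▓▓▓▒▒▒▒▒▓▓▓▓▓▒▒▒┃   ┃                        
▓▓▓▒▒▒▒▒▓▓▓▓▓▒▒▒┃   ┃                        


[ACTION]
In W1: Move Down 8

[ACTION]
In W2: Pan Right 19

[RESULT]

                  ┃ MapNavigator          ┃━━
                  ┠───────────────────────┨  
                  ┃............           ┃──
                  ┃............           ┃  
                  ┃............           ┃  
                  ┃...........@           ┃  
                  ┃                       ┃  
                  ┃                       ┃  
                  ┃                       ┃  
                  ┗━━━━━━━━━━━━━━━━━━━━━━━┛  
━━━━━━━━━━━━━━━━┓   ┃├───┼───┼───┼───┤       
iewer           ┃   ┃│ 0 │ . │ = │ + │       
────────────────┨   ┃├───┼───┼───┼───┤       
▓▓▓▓▒▒▒▒        ┃   ┃│ C │ MC│ MR│ M+│       
▓▓▓▓▒▒▒▒        ┃   ┃└───┴───┴───┴───┘       
▓▓▓▓▒▒▒▒        ┃   ┃                        
▓▓▓▓▒▒▒▒        ┃   ┃                        
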